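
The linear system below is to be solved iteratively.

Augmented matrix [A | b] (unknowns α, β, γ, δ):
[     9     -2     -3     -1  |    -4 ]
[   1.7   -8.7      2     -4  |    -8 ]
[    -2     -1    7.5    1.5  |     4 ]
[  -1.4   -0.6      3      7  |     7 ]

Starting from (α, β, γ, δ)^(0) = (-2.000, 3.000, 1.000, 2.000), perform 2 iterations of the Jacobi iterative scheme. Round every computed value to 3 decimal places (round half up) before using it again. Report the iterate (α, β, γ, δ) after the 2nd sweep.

(-0.433, 0.874, 0.634, 1.142)

Iteration 1:
  α = (-4 - (-2)·3.000 - (-3)·1.000 - (-1)·2.000) / (9) = 0.778
  β = (-8 - (1.7)·-2.000 - (2)·1.000 - (-4)·2.000) / (-8.7) = -0.161
  γ = (4 - (-2)·-2.000 - (-1)·3.000 - (1.5)·2.000) / (7.5) = 0.000
  δ = (7 - (-1.4)·-2.000 - (-0.6)·3.000 - (3)·1.000) / (7) = 0.429
Iteration 2:
  α = (-4 - (-2)·-0.161 - (-3)·0.000 - (-1)·0.429) / (9) = -0.433
  β = (-8 - (1.7)·0.778 - (2)·0.000 - (-4)·0.429) / (-8.7) = 0.874
  γ = (4 - (-2)·0.778 - (-1)·-0.161 - (1.5)·0.429) / (7.5) = 0.634
  δ = (7 - (-1.4)·0.778 - (-0.6)·-0.161 - (3)·0.000) / (7) = 1.142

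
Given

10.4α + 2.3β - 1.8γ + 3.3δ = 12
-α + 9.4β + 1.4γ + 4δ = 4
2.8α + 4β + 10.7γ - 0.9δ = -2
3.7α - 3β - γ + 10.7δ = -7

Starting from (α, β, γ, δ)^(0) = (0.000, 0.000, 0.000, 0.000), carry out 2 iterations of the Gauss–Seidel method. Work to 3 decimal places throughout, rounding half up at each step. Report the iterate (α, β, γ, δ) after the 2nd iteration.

Iteration 1:
  α = (12 - (2.3)·0.000 - (-1.8)·0.000 - (3.3)·0.000) / (10.4) = 1.154
  β = (4 - (-1)·1.154 - (1.4)·0.000 - (4)·0.000) / (9.4) = 0.548
  γ = (-2 - (2.8)·1.154 - (4)·0.548 - (-0.9)·0.000) / (10.7) = -0.694
  δ = (-7 - (3.7)·1.154 - (-3)·0.548 - (-1)·-0.694) / (10.7) = -0.964
Iteration 2:
  α = (12 - (2.3)·0.548 - (-1.8)·-0.694 - (3.3)·-0.964) / (10.4) = 1.218
  β = (4 - (-1)·1.218 - (1.4)·-0.694 - (4)·-0.964) / (9.4) = 1.069
  γ = (-2 - (2.8)·1.218 - (4)·1.069 - (-0.9)·-0.964) / (10.7) = -0.986
  δ = (-7 - (3.7)·1.218 - (-3)·1.069 - (-1)·-0.986) / (10.7) = -0.868

(1.218, 1.069, -0.986, -0.868)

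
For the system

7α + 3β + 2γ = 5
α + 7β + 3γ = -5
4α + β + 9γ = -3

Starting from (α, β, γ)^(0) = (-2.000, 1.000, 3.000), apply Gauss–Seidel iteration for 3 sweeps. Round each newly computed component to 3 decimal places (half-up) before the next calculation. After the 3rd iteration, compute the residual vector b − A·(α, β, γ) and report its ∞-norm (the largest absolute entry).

1.357

Iteration 1:
  α = (5 - (3)·1.000 - (2)·3.000) / (7) = -0.571
  β = (-5 - (1)·-0.571 - (3)·3.000) / (7) = -1.918
  γ = (-3 - (4)·-0.571 - (1)·-1.918) / (9) = 0.134
Iteration 2:
  α = (5 - (3)·-1.918 - (2)·0.134) / (7) = 1.498
  β = (-5 - (1)·1.498 - (3)·0.134) / (7) = -0.986
  γ = (-3 - (4)·1.498 - (1)·-0.986) / (9) = -0.890
Iteration 3:
  α = (5 - (3)·-0.986 - (2)·-0.890) / (7) = 1.391
  β = (-5 - (1)·1.391 - (3)·-0.890) / (7) = -0.532
  γ = (-3 - (4)·1.391 - (1)·-0.532) / (9) = -0.892
Residual b − A·x = (-1.357, 0.009, -0.004); ∞-norm = 1.357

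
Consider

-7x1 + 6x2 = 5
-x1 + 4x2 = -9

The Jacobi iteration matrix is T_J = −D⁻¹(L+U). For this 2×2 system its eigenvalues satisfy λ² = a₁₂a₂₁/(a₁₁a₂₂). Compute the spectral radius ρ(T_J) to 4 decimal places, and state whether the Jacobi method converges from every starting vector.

0.4629

a₁₂a₂₁/(a₁₁a₂₂) = (6)·(-1) / ((-7)·(4)) = 0.214286
ρ = √|0.214286| = √0.214286 = 0.4629
ρ < 1, so Jacobi converges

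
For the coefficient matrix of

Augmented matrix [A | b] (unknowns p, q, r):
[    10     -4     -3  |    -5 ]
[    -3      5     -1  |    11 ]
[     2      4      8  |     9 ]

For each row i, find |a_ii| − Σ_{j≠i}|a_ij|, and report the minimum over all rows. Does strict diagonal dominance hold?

1

row 1: |10| − (4+3) = 3
row 2: |5| − (3+1) = 1
row 3: |8| − (2+4) = 2
minimum over rows = 1 → strictly diagonally dominant (convergence guaranteed)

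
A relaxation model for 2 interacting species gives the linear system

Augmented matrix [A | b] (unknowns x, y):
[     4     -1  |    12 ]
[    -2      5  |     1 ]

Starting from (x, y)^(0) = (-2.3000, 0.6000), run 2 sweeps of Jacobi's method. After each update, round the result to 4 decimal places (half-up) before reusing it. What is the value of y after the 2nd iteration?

1.4600

Iteration 1:
  x = (12 - (-1)·0.6000) / (4) = 3.1500
  y = (1 - (-2)·-2.3000) / (5) = -0.7200
Iteration 2:
  x = (12 - (-1)·-0.7200) / (4) = 2.8200
  y = (1 - (-2)·3.1500) / (5) = 1.4600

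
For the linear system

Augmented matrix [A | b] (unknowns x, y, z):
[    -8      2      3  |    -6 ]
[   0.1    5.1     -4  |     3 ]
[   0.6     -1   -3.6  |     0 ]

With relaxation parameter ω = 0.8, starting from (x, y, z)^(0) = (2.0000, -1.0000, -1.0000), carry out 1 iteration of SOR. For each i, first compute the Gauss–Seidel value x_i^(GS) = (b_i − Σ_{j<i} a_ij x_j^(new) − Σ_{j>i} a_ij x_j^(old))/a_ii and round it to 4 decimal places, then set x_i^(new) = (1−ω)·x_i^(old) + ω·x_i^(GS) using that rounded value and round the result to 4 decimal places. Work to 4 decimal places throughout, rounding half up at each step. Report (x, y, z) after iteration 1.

(0.5000, -0.3647, -0.0523)

Iteration 1:
  x: GS value = (-6 - (2)·-1.0000 - (3)·-1.0000) / (-8) = 0.1250;  x ← (1−ω)·2.0000 + ω·0.1250 = 0.5000
  y: GS value = (3 - (0.1)·0.5000 - (-4)·-1.0000) / (5.1) = -0.2059;  y ← (1−ω)·-1.0000 + ω·-0.2059 = -0.3647
  z: GS value = (0 - (0.6)·0.5000 - (-1)·-0.3647) / (-3.6) = 0.1846;  z ← (1−ω)·-1.0000 + ω·0.1846 = -0.0523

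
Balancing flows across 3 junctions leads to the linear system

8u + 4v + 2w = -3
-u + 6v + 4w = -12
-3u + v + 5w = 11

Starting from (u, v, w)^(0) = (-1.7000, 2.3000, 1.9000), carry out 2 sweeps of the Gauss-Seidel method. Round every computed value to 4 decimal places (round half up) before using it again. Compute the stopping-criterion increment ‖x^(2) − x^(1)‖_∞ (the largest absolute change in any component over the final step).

2.9950

Iteration 1:
  u = (-3 - (4)·2.3000 - (2)·1.9000) / (8) = -2.0000
  v = (-12 - (-1)·-2.0000 - (4)·1.9000) / (6) = -3.6000
  w = (11 - (-3)·-2.0000 - (1)·-3.6000) / (5) = 1.7200
Iteration 2:
  u = (-3 - (4)·-3.6000 - (2)·1.7200) / (8) = 0.9950
  v = (-12 - (-1)·0.9950 - (4)·1.7200) / (6) = -2.9808
  w = (11 - (-3)·0.9950 - (1)·-2.9808) / (5) = 3.3932
Change: (2.9950, 0.6192, 1.6732) → max |·| = 2.9950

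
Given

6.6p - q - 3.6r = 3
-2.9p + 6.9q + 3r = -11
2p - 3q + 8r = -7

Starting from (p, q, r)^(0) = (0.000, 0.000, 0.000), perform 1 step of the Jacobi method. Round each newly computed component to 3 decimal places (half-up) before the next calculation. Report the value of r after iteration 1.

Iteration 1:
  p = (3 - (-1)·0.000 - (-3.6)·0.000) / (6.6) = 0.455
  q = (-11 - (-2.9)·0.000 - (3)·0.000) / (6.9) = -1.594
  r = (-7 - (2)·0.000 - (-3)·0.000) / (8) = -0.875

-0.875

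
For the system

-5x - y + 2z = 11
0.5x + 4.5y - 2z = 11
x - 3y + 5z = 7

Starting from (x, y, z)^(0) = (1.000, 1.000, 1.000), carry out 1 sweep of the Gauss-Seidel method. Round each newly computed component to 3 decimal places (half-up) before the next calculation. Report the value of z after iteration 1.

3.667

Iteration 1:
  x = (11 - (-1)·1.000 - (2)·1.000) / (-5) = -2.000
  y = (11 - (0.5)·-2.000 - (-2)·1.000) / (4.5) = 3.111
  z = (7 - (1)·-2.000 - (-3)·3.111) / (5) = 3.667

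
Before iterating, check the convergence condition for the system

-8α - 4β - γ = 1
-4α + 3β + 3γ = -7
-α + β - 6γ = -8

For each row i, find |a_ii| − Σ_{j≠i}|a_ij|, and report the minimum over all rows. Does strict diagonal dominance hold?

row 1: |-8| − (4+1) = 3
row 2: |3| − (4+3) = -4
row 3: |-6| − (1+1) = 4
minimum over rows = -4 → not strictly diagonally dominant

-4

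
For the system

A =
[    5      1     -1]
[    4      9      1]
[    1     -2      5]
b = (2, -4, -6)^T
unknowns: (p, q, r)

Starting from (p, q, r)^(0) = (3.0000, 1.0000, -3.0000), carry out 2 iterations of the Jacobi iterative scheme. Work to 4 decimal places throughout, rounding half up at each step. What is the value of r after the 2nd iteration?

Iteration 1:
  p = (2 - (1)·1.0000 - (-1)·-3.0000) / (5) = -0.4000
  q = (-4 - (4)·3.0000 - (1)·-3.0000) / (9) = -1.4444
  r = (-6 - (1)·3.0000 - (-2)·1.0000) / (5) = -1.4000
Iteration 2:
  p = (2 - (1)·-1.4444 - (-1)·-1.4000) / (5) = 0.4089
  q = (-4 - (4)·-0.4000 - (1)·-1.4000) / (9) = -0.1111
  r = (-6 - (1)·-0.4000 - (-2)·-1.4444) / (5) = -1.6978

-1.6978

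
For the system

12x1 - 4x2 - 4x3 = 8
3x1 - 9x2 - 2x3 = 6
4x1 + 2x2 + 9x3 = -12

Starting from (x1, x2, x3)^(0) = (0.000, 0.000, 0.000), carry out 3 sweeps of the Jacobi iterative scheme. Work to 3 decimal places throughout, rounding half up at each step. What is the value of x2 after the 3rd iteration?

Iteration 1:
  x1 = (8 - (-4)·0.000 - (-4)·0.000) / (12) = 0.667
  x2 = (6 - (3)·0.000 - (-2)·0.000) / (-9) = -0.667
  x3 = (-12 - (4)·0.000 - (2)·0.000) / (9) = -1.333
Iteration 2:
  x1 = (8 - (-4)·-0.667 - (-4)·-1.333) / (12) = 0.000
  x2 = (6 - (3)·0.667 - (-2)·-1.333) / (-9) = -0.148
  x3 = (-12 - (4)·0.667 - (2)·-0.667) / (9) = -1.482
Iteration 3:
  x1 = (8 - (-4)·-0.148 - (-4)·-1.482) / (12) = 0.123
  x2 = (6 - (3)·0.000 - (-2)·-1.482) / (-9) = -0.337
  x3 = (-12 - (4)·0.000 - (2)·-0.148) / (9) = -1.300

-0.337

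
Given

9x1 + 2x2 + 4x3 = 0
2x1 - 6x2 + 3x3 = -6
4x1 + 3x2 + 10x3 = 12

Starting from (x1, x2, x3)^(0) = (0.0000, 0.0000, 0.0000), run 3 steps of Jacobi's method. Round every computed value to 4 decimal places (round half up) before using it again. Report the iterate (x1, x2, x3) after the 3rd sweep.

Iteration 1:
  x1 = (0 - (2)·0.0000 - (4)·0.0000) / (9) = 0.0000
  x2 = (-6 - (2)·0.0000 - (3)·0.0000) / (-6) = 1.0000
  x3 = (12 - (4)·0.0000 - (3)·0.0000) / (10) = 1.2000
Iteration 2:
  x1 = (0 - (2)·1.0000 - (4)·1.2000) / (9) = -0.7556
  x2 = (-6 - (2)·0.0000 - (3)·1.2000) / (-6) = 1.6000
  x3 = (12 - (4)·0.0000 - (3)·1.0000) / (10) = 0.9000
Iteration 3:
  x1 = (0 - (2)·1.6000 - (4)·0.9000) / (9) = -0.7556
  x2 = (-6 - (2)·-0.7556 - (3)·0.9000) / (-6) = 1.1981
  x3 = (12 - (4)·-0.7556 - (3)·1.6000) / (10) = 1.0222

(-0.7556, 1.1981, 1.0222)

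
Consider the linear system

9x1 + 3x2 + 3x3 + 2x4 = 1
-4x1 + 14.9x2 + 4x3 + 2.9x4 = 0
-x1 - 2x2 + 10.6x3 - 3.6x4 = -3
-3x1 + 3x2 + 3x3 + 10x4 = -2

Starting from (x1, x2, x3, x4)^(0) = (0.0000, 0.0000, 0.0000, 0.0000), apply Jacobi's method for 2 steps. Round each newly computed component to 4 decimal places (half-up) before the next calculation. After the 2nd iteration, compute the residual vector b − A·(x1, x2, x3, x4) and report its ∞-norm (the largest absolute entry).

0.8541

Iteration 1:
  x1 = (1 - (3)·0.0000 - (3)·0.0000 - (2)·0.0000) / (9) = 0.1111
  x2 = (0 - (-4)·0.0000 - (4)·0.0000 - (2.9)·0.0000) / (14.9) = 0.0000
  x3 = (-3 - (-1)·0.0000 - (-2)·0.0000 - (-3.6)·0.0000) / (10.6) = -0.2830
  x4 = (-2 - (-3)·0.0000 - (3)·0.0000 - (3)·0.0000) / (10) = -0.2000
Iteration 2:
  x1 = (1 - (3)·0.0000 - (3)·-0.2830 - (2)·-0.2000) / (9) = 0.2499
  x2 = (0 - (-4)·0.1111 - (4)·-0.2830 - (2.9)·-0.2000) / (14.9) = 0.1447
  x3 = (-3 - (-1)·0.1111 - (-2)·0.0000 - (-3.6)·-0.2000) / (10.6) = -0.3405
  x4 = (-2 - (-3)·0.1111 - (3)·0.0000 - (3)·-0.2830) / (10) = -0.0818
Residual b − A·x = (-0.4981, 0.4428, 0.8541, 0.1551); ∞-norm = 0.8541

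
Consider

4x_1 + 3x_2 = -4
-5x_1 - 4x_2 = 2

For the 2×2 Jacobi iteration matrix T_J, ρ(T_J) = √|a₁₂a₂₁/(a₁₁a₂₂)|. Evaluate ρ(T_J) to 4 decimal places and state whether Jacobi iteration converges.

0.9682

a₁₂a₂₁/(a₁₁a₂₂) = (3)·(-5) / ((4)·(-4)) = 0.937500
ρ = √|0.937500| = √0.937500 = 0.9682
ρ < 1, so Jacobi converges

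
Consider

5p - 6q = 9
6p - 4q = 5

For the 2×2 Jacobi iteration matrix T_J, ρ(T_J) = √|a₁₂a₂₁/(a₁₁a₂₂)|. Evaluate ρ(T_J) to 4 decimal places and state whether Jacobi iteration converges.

a₁₂a₂₁/(a₁₁a₂₂) = (-6)·(6) / ((5)·(-4)) = 1.800000
ρ = √|1.800000| = √1.800000 = 1.3416
ρ > 1, so Jacobi diverges

1.3416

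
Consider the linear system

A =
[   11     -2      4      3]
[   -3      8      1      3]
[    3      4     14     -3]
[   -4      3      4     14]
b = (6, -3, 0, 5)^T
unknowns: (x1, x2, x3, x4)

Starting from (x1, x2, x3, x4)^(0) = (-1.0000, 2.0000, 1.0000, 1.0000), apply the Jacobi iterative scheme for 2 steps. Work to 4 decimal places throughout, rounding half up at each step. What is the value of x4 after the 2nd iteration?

Iteration 1:
  x1 = (6 - (-2)·2.0000 - (4)·1.0000 - (3)·1.0000) / (11) = 0.2727
  x2 = (-3 - (-3)·-1.0000 - (1)·1.0000 - (3)·1.0000) / (8) = -1.2500
  x3 = (0 - (3)·-1.0000 - (4)·2.0000 - (-3)·1.0000) / (14) = -0.1429
  x4 = (5 - (-4)·-1.0000 - (3)·2.0000 - (4)·1.0000) / (14) = -0.6429
Iteration 2:
  x1 = (6 - (-2)·-1.2500 - (4)·-0.1429 - (3)·-0.6429) / (11) = 0.5455
  x2 = (-3 - (-3)·0.2727 - (1)·-0.1429 - (3)·-0.6429) / (8) = -0.0138
  x3 = (0 - (3)·0.2727 - (4)·-1.2500 - (-3)·-0.6429) / (14) = 0.1609
  x4 = (5 - (-4)·0.2727 - (3)·-1.2500 - (4)·-0.1429) / (14) = 0.7437

0.7437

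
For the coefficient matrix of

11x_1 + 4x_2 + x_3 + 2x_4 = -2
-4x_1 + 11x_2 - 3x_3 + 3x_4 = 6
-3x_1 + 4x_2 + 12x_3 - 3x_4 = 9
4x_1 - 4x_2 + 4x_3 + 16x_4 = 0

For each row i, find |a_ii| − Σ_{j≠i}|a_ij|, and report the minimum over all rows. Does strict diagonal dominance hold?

row 1: |11| − (4+1+2) = 4
row 2: |11| − (4+3+3) = 1
row 3: |12| − (3+4+3) = 2
row 4: |16| − (4+4+4) = 4
minimum over rows = 1 → strictly diagonally dominant (convergence guaranteed)

1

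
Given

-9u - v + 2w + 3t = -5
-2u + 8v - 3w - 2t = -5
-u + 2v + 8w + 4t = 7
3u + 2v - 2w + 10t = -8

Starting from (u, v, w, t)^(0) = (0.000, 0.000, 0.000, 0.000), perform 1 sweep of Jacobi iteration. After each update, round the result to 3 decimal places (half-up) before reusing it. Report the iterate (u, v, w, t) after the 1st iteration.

(0.556, -0.625, 0.875, -0.800)

Iteration 1:
  u = (-5 - (-1)·0.000 - (2)·0.000 - (3)·0.000) / (-9) = 0.556
  v = (-5 - (-2)·0.000 - (-3)·0.000 - (-2)·0.000) / (8) = -0.625
  w = (7 - (-1)·0.000 - (2)·0.000 - (4)·0.000) / (8) = 0.875
  t = (-8 - (3)·0.000 - (2)·0.000 - (-2)·0.000) / (10) = -0.800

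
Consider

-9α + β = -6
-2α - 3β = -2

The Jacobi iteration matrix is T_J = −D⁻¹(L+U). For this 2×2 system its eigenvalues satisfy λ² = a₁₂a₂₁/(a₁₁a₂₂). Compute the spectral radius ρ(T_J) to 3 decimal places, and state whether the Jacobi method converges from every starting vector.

a₁₂a₂₁/(a₁₁a₂₂) = (1)·(-2) / ((-9)·(-3)) = -0.074074
ρ = √|-0.074074| = √0.074074 = 0.272
ρ < 1, so Jacobi converges

0.272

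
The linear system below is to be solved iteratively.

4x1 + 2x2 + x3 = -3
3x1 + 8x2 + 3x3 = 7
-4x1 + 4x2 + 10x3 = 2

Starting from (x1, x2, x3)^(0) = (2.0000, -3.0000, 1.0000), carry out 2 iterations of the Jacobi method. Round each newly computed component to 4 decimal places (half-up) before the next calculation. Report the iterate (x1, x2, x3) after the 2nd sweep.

(-1.1750, -0.1375, 0.5000)

Iteration 1:
  x1 = (-3 - (2)·-3.0000 - (1)·1.0000) / (4) = 0.5000
  x2 = (7 - (3)·2.0000 - (3)·1.0000) / (8) = -0.2500
  x3 = (2 - (-4)·2.0000 - (4)·-3.0000) / (10) = 2.2000
Iteration 2:
  x1 = (-3 - (2)·-0.2500 - (1)·2.2000) / (4) = -1.1750
  x2 = (7 - (3)·0.5000 - (3)·2.2000) / (8) = -0.1375
  x3 = (2 - (-4)·0.5000 - (4)·-0.2500) / (10) = 0.5000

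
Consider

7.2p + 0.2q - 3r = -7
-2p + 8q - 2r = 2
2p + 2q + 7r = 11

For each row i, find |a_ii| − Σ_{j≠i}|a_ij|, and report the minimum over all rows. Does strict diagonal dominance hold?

row 1: |7.2| − (0.2+3) = 4
row 2: |8| − (2+2) = 4
row 3: |7| − (2+2) = 3
minimum over rows = 3 → strictly diagonally dominant (convergence guaranteed)

3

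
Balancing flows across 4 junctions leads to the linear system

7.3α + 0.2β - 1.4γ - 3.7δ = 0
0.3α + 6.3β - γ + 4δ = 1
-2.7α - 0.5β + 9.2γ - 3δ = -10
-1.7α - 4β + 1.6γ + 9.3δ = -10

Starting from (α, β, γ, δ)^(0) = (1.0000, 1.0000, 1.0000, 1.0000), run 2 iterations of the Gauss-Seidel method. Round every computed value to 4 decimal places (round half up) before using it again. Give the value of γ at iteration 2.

-1.5533

Iteration 1:
  α = (0 - (0.2)·1.0000 - (-1.4)·1.0000 - (-3.7)·1.0000) / (7.3) = 0.6712
  β = (1 - (0.3)·0.6712 - (-1)·1.0000 - (4)·1.0000) / (6.3) = -0.3494
  γ = (-10 - (-2.7)·0.6712 - (-0.5)·-0.3494 - (-3)·1.0000) / (9.2) = -0.5829
  δ = (-10 - (-1.7)·0.6712 - (-4)·-0.3494 - (1.6)·-0.5829) / (9.3) = -1.0026
Iteration 2:
  α = (0 - (0.2)·-0.3494 - (-1.4)·-0.5829 - (-3.7)·-1.0026) / (7.3) = -0.6104
  β = (1 - (0.3)·-0.6104 - (-1)·-0.5829 - (4)·-1.0026) / (6.3) = 0.7318
  γ = (-10 - (-2.7)·-0.6104 - (-0.5)·0.7318 - (-3)·-1.0026) / (9.2) = -1.5533
  δ = (-10 - (-1.7)·-0.6104 - (-4)·0.7318 - (1.6)·-1.5533) / (9.3) = -0.6049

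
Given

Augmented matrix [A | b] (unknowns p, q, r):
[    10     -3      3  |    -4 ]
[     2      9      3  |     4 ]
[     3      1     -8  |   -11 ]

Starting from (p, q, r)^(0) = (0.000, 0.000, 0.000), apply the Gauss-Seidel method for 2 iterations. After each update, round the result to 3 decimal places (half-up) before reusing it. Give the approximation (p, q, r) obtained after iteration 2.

(-0.628, 0.153, 1.159)

Iteration 1:
  p = (-4 - (-3)·0.000 - (3)·0.000) / (10) = -0.400
  q = (4 - (2)·-0.400 - (3)·0.000) / (9) = 0.533
  r = (-11 - (3)·-0.400 - (1)·0.533) / (-8) = 1.292
Iteration 2:
  p = (-4 - (-3)·0.533 - (3)·1.292) / (10) = -0.628
  q = (4 - (2)·-0.628 - (3)·1.292) / (9) = 0.153
  r = (-11 - (3)·-0.628 - (1)·0.153) / (-8) = 1.159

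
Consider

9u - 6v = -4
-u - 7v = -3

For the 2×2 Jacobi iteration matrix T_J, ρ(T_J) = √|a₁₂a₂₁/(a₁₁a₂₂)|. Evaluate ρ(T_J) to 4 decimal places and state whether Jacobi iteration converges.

a₁₂a₂₁/(a₁₁a₂₂) = (-6)·(-1) / ((9)·(-7)) = -0.095238
ρ = √|-0.095238| = √0.095238 = 0.3086
ρ < 1, so Jacobi converges

0.3086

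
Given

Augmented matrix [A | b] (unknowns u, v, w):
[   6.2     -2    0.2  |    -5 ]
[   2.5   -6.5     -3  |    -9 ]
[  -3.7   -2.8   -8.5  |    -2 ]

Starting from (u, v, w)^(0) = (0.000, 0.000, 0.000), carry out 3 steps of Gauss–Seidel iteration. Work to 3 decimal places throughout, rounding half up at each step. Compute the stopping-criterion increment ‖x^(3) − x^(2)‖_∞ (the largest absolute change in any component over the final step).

Iteration 1:
  u = (-5 - (-2)·0.000 - (0.2)·0.000) / (6.2) = -0.806
  v = (-9 - (2.5)·-0.806 - (-3)·0.000) / (-6.5) = 1.075
  w = (-2 - (-3.7)·-0.806 - (-2.8)·1.075) / (-8.5) = 0.232
Iteration 2:
  u = (-5 - (-2)·1.075 - (0.2)·0.232) / (6.2) = -0.467
  v = (-9 - (2.5)·-0.467 - (-3)·0.232) / (-6.5) = 1.098
  w = (-2 - (-3.7)·-0.467 - (-2.8)·1.098) / (-8.5) = 0.077
Iteration 3:
  u = (-5 - (-2)·1.098 - (0.2)·0.077) / (6.2) = -0.455
  v = (-9 - (2.5)·-0.455 - (-3)·0.077) / (-6.5) = 1.174
  w = (-2 - (-3.7)·-0.455 - (-2.8)·1.174) / (-8.5) = 0.047
Change: (0.012, 0.076, -0.030) → max |·| = 0.076

0.076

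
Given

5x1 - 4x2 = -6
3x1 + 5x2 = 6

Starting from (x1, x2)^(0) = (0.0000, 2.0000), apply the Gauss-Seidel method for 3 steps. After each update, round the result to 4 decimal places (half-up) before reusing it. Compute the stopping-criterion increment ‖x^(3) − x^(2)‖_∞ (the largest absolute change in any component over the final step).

Iteration 1:
  x1 = (-6 - (-4)·2.0000) / (5) = 0.4000
  x2 = (6 - (3)·0.4000) / (5) = 0.9600
Iteration 2:
  x1 = (-6 - (-4)·0.9600) / (5) = -0.4320
  x2 = (6 - (3)·-0.4320) / (5) = 1.4592
Iteration 3:
  x1 = (-6 - (-4)·1.4592) / (5) = -0.0326
  x2 = (6 - (3)·-0.0326) / (5) = 1.2196
Change: (0.3994, -0.2396) → max |·| = 0.3994

0.3994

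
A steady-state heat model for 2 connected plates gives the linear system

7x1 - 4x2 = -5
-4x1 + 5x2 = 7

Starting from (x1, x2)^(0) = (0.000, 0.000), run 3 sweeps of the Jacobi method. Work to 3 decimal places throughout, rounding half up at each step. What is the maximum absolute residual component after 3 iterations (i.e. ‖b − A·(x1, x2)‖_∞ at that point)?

2.563

Iteration 1:
  x1 = (-5 - (-4)·0.000) / (7) = -0.714
  x2 = (7 - (-4)·0.000) / (5) = 1.400
Iteration 2:
  x1 = (-5 - (-4)·1.400) / (7) = 0.086
  x2 = (7 - (-4)·-0.714) / (5) = 0.829
Iteration 3:
  x1 = (-5 - (-4)·0.829) / (7) = -0.241
  x2 = (7 - (-4)·0.086) / (5) = 1.469
Residual b − A·x = (2.563, -1.309); ∞-norm = 2.563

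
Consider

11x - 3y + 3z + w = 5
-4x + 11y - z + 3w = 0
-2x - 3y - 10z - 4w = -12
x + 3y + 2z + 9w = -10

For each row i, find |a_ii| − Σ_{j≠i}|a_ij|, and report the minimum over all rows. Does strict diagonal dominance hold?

row 1: |11| − (3+3+1) = 4
row 2: |11| − (4+1+3) = 3
row 3: |-10| − (2+3+4) = 1
row 4: |9| − (1+3+2) = 3
minimum over rows = 1 → strictly diagonally dominant (convergence guaranteed)

1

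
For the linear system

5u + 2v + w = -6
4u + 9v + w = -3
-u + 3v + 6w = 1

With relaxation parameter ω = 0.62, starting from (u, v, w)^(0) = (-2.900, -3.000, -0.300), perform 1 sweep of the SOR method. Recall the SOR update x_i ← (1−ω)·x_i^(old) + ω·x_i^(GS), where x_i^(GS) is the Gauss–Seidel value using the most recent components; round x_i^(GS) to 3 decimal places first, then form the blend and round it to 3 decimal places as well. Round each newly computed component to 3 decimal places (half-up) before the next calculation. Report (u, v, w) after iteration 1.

(-1.065, -1.033, 0.200)

Iteration 1:
  u: GS value = (-6 - (2)·-3.000 - (1)·-0.300) / (5) = 0.060;  u ← (1−ω)·-2.900 + ω·0.060 = -1.065
  v: GS value = (-3 - (4)·-1.065 - (1)·-0.300) / (9) = 0.173;  v ← (1−ω)·-3.000 + ω·0.173 = -1.033
  w: GS value = (1 - (-1)·-1.065 - (3)·-1.033) / (6) = 0.506;  w ← (1−ω)·-0.300 + ω·0.506 = 0.200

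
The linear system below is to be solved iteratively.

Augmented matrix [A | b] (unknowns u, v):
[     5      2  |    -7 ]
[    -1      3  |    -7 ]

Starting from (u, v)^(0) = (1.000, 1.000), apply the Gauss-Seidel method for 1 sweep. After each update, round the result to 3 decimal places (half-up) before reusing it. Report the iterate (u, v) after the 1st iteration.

Iteration 1:
  u = (-7 - (2)·1.000) / (5) = -1.800
  v = (-7 - (-1)·-1.800) / (3) = -2.933

(-1.800, -2.933)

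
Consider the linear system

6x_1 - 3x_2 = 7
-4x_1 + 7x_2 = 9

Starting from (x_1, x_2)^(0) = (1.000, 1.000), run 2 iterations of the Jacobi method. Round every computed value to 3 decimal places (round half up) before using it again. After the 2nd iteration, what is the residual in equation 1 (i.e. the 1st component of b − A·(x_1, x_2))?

Iteration 1:
  x_1 = (7 - (-3)·1.000) / (6) = 1.667
  x_2 = (9 - (-4)·1.000) / (7) = 1.857
Iteration 2:
  x_1 = (7 - (-3)·1.857) / (6) = 2.095
  x_2 = (9 - (-4)·1.667) / (7) = 2.238
Residual b − A·x = (1.144, 1.714)

1.144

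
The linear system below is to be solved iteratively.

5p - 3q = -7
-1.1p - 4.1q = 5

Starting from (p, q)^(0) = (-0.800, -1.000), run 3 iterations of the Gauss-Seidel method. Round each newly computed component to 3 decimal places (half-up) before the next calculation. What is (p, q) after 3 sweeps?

Iteration 1:
  p = (-7 - (-3)·-1.000) / (5) = -2.000
  q = (5 - (-1.1)·-2.000) / (-4.1) = -0.683
Iteration 2:
  p = (-7 - (-3)·-0.683) / (5) = -1.810
  q = (5 - (-1.1)·-1.810) / (-4.1) = -0.734
Iteration 3:
  p = (-7 - (-3)·-0.734) / (5) = -1.840
  q = (5 - (-1.1)·-1.840) / (-4.1) = -0.726

(-1.840, -0.726)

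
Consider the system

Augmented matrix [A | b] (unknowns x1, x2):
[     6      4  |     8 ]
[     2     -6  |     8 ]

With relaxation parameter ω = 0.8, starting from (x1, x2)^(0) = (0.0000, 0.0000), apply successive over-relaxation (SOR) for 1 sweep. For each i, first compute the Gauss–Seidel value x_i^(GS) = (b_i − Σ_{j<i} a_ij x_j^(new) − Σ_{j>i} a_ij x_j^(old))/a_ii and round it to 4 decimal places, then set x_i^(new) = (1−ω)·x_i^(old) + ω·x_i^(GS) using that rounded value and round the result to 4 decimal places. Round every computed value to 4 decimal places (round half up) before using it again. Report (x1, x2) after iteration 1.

Iteration 1:
  x1: GS value = (8 - (4)·0.0000) / (6) = 1.3333;  x1 ← (1−ω)·0.0000 + ω·1.3333 = 1.0666
  x2: GS value = (8 - (2)·1.0666) / (-6) = -0.9778;  x2 ← (1−ω)·0.0000 + ω·-0.9778 = -0.7822

(1.0666, -0.7822)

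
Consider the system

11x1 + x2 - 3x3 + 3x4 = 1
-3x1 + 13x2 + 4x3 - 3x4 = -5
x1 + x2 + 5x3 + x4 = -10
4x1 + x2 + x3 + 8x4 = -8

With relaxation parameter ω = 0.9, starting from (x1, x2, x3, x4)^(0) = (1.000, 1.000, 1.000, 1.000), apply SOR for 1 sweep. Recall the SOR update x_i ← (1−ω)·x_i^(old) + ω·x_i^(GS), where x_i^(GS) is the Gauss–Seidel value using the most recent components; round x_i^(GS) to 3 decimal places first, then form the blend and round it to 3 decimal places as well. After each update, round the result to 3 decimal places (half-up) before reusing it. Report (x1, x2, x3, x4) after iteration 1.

(0.100, -0.294, -1.845, -0.605)

Iteration 1:
  x1: GS value = (1 - (1)·1.000 - (-3)·1.000 - (3)·1.000) / (11) = 0.000;  x1 ← (1−ω)·1.000 + ω·0.000 = 0.100
  x2: GS value = (-5 - (-3)·0.100 - (4)·1.000 - (-3)·1.000) / (13) = -0.438;  x2 ← (1−ω)·1.000 + ω·-0.438 = -0.294
  x3: GS value = (-10 - (1)·0.100 - (1)·-0.294 - (1)·1.000) / (5) = -2.161;  x3 ← (1−ω)·1.000 + ω·-2.161 = -1.845
  x4: GS value = (-8 - (4)·0.100 - (1)·-0.294 - (1)·-1.845) / (8) = -0.783;  x4 ← (1−ω)·1.000 + ω·-0.783 = -0.605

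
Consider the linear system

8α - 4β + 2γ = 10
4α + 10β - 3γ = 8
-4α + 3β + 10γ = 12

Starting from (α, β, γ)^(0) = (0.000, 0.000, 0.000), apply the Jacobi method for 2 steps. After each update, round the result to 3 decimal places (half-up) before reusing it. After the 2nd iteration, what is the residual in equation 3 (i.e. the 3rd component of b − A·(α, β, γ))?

Iteration 1:
  α = (10 - (-4)·0.000 - (2)·0.000) / (8) = 1.250
  β = (8 - (4)·0.000 - (-3)·0.000) / (10) = 0.800
  γ = (12 - (-4)·0.000 - (3)·0.000) / (10) = 1.200
Iteration 2:
  α = (10 - (-4)·0.800 - (2)·1.200) / (8) = 1.350
  β = (8 - (4)·1.250 - (-3)·1.200) / (10) = 0.660
  γ = (12 - (-4)·1.250 - (3)·0.800) / (10) = 1.460
Residual b − A·x = (-1.080, 0.380, 0.820)

0.820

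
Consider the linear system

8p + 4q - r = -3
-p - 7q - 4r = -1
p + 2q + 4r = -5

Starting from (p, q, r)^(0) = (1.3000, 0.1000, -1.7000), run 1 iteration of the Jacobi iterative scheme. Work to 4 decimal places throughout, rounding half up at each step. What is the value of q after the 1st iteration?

Iteration 1:
  p = (-3 - (4)·0.1000 - (-1)·-1.7000) / (8) = -0.6375
  q = (-1 - (-1)·1.3000 - (-4)·-1.7000) / (-7) = 0.9286
  r = (-5 - (1)·1.3000 - (2)·0.1000) / (4) = -1.6250

0.9286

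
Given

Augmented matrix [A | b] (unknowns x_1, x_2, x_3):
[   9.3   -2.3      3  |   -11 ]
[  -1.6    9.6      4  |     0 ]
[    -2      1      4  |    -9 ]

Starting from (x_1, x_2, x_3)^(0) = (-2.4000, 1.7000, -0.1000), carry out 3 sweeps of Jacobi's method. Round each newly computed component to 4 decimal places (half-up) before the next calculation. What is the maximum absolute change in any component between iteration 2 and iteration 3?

Iteration 1:
  x_1 = (-11 - (-2.3)·1.7000 - (3)·-0.1000) / (9.3) = -0.7301
  x_2 = (0 - (-1.6)·-2.4000 - (4)·-0.1000) / (9.6) = -0.3583
  x_3 = (-9 - (-2)·-2.4000 - (1)·1.7000) / (4) = -3.8750
Iteration 2:
  x_1 = (-11 - (-2.3)·-0.3583 - (3)·-3.8750) / (9.3) = -0.0214
  x_2 = (0 - (-1.6)·-0.7301 - (4)·-3.8750) / (9.6) = 1.4929
  x_3 = (-9 - (-2)·-0.7301 - (1)·-0.3583) / (4) = -2.5255
Iteration 3:
  x_1 = (-11 - (-2.3)·1.4929 - (3)·-2.5255) / (9.3) = 0.0011
  x_2 = (0 - (-1.6)·-0.0214 - (4)·-2.5255) / (9.6) = 1.0487
  x_3 = (-9 - (-2)·-0.0214 - (1)·1.4929) / (4) = -2.6339
Change: (0.0225, -0.4442, -0.1084) → max |·| = 0.4442

0.4442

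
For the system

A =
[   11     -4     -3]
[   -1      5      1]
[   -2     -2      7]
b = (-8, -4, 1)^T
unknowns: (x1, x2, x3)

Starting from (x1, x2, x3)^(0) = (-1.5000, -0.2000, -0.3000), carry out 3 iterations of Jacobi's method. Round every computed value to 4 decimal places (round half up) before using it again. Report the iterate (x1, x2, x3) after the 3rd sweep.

(-1.1682, -0.9586, -0.4591)

Iteration 1:
  x1 = (-8 - (-4)·-0.2000 - (-3)·-0.3000) / (11) = -0.8818
  x2 = (-4 - (-1)·-1.5000 - (1)·-0.3000) / (5) = -1.0400
  x3 = (1 - (-2)·-1.5000 - (-2)·-0.2000) / (7) = -0.3429
Iteration 2:
  x1 = (-8 - (-4)·-1.0400 - (-3)·-0.3429) / (11) = -1.1990
  x2 = (-4 - (-1)·-0.8818 - (1)·-0.3429) / (5) = -0.9078
  x3 = (1 - (-2)·-0.8818 - (-2)·-1.0400) / (7) = -0.4062
Iteration 3:
  x1 = (-8 - (-4)·-0.9078 - (-3)·-0.4062) / (11) = -1.1682
  x2 = (-4 - (-1)·-1.1990 - (1)·-0.4062) / (5) = -0.9586
  x3 = (1 - (-2)·-1.1990 - (-2)·-0.9078) / (7) = -0.4591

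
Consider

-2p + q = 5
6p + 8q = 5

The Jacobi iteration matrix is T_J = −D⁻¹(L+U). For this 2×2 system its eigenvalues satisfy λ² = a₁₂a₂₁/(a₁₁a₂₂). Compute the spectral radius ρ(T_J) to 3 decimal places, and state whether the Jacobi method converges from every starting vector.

a₁₂a₂₁/(a₁₁a₂₂) = (1)·(6) / ((-2)·(8)) = -0.375000
ρ = √|-0.375000| = √0.375000 = 0.612
ρ < 1, so Jacobi converges

0.612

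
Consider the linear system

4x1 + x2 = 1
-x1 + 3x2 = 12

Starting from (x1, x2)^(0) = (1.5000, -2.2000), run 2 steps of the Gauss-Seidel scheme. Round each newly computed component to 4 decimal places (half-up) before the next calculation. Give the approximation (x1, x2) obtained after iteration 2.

Iteration 1:
  x1 = (1 - (1)·-2.2000) / (4) = 0.8000
  x2 = (12 - (-1)·0.8000) / (3) = 4.2667
Iteration 2:
  x1 = (1 - (1)·4.2667) / (4) = -0.8167
  x2 = (12 - (-1)·-0.8167) / (3) = 3.7278

(-0.8167, 3.7278)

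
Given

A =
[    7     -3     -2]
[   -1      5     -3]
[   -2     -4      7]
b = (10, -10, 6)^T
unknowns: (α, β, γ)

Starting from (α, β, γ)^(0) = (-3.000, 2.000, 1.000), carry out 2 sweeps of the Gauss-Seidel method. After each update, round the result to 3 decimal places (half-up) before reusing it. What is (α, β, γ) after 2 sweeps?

(1.359, -1.077, 0.630)

Iteration 1:
  α = (10 - (-3)·2.000 - (-2)·1.000) / (7) = 2.571
  β = (-10 - (-1)·2.571 - (-3)·1.000) / (5) = -0.886
  γ = (6 - (-2)·2.571 - (-4)·-0.886) / (7) = 1.085
Iteration 2:
  α = (10 - (-3)·-0.886 - (-2)·1.085) / (7) = 1.359
  β = (-10 - (-1)·1.359 - (-3)·1.085) / (5) = -1.077
  γ = (6 - (-2)·1.359 - (-4)·-1.077) / (7) = 0.630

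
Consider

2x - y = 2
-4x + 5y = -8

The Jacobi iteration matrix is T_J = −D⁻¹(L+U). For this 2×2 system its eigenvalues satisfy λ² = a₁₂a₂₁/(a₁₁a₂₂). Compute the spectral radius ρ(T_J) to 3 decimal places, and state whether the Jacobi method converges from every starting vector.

a₁₂a₂₁/(a₁₁a₂₂) = (-1)·(-4) / ((2)·(5)) = 0.400000
ρ = √|0.400000| = √0.400000 = 0.632
ρ < 1, so Jacobi converges

0.632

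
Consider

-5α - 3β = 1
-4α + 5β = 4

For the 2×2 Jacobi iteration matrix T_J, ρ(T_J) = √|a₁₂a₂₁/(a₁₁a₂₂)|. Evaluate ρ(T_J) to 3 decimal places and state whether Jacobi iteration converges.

0.693

a₁₂a₂₁/(a₁₁a₂₂) = (-3)·(-4) / ((-5)·(5)) = -0.480000
ρ = √|-0.480000| = √0.480000 = 0.693
ρ < 1, so Jacobi converges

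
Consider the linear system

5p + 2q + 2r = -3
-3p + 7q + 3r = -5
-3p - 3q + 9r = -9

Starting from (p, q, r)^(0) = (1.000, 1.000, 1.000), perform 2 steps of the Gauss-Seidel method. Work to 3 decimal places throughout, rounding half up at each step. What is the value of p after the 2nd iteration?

Iteration 1:
  p = (-3 - (2)·1.000 - (2)·1.000) / (5) = -1.400
  q = (-5 - (-3)·-1.400 - (3)·1.000) / (7) = -1.743
  r = (-9 - (-3)·-1.400 - (-3)·-1.743) / (9) = -2.048
Iteration 2:
  p = (-3 - (2)·-1.743 - (2)·-2.048) / (5) = 0.916
  q = (-5 - (-3)·0.916 - (3)·-2.048) / (7) = 0.556
  r = (-9 - (-3)·0.916 - (-3)·0.556) / (9) = -0.509

0.916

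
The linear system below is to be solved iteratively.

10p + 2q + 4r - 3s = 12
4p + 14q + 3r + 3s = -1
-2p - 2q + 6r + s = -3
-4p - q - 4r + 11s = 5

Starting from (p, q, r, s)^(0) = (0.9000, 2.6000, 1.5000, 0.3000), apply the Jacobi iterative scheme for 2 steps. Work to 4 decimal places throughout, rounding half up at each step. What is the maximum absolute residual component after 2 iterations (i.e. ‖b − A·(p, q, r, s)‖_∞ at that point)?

3.9325

Iteration 1:
  p = (12 - (2)·2.6000 - (4)·1.5000 - (-3)·0.3000) / (10) = 0.1700
  q = (-1 - (4)·0.9000 - (3)·1.5000 - (3)·0.3000) / (14) = -0.7143
  r = (-3 - (-2)·0.9000 - (-2)·2.6000 - (1)·0.3000) / (6) = 0.6167
  s = (5 - (-4)·0.9000 - (-1)·2.6000 - (-4)·1.5000) / (11) = 1.5636
Iteration 2:
  p = (12 - (2)·-0.7143 - (4)·0.6167 - (-3)·1.5636) / (10) = 1.5653
  q = (-1 - (4)·0.1700 - (3)·0.6167 - (3)·1.5636) / (14) = -0.5872
  r = (-3 - (-2)·0.1700 - (-2)·-0.7143 - (1)·1.5636) / (6) = -0.9420
  s = (5 - (-4)·0.1700 - (-1)·-0.7143 - (-4)·0.6167) / (11) = 0.6757
Residual b − A·x = (3.3165, 1.7585, 3.9325, -0.5267); ∞-norm = 3.9325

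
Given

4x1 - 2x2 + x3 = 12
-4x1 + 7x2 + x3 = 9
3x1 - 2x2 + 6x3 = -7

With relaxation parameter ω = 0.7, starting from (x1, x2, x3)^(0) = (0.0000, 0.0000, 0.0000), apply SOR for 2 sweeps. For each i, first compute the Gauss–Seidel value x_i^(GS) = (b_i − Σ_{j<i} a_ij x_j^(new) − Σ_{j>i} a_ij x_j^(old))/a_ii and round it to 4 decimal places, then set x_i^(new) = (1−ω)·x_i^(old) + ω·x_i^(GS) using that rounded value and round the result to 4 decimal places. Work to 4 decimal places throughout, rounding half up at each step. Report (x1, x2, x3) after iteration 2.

Iteration 1:
  x1: GS value = (12 - (-2)·0.0000 - (1)·0.0000) / (4) = 3.0000;  x1 ← (1−ω)·0.0000 + ω·3.0000 = 2.1000
  x2: GS value = (9 - (-4)·2.1000 - (1)·0.0000) / (7) = 2.4857;  x2 ← (1−ω)·0.0000 + ω·2.4857 = 1.7400
  x3: GS value = (-7 - (3)·2.1000 - (-2)·1.7400) / (6) = -1.6367;  x3 ← (1−ω)·0.0000 + ω·-1.6367 = -1.1457
Iteration 2:
  x1: GS value = (12 - (-2)·1.7400 - (1)·-1.1457) / (4) = 4.1564;  x1 ← (1−ω)·2.1000 + ω·4.1564 = 3.5395
  x2: GS value = (9 - (-4)·3.5395 - (1)·-1.1457) / (7) = 3.4720;  x2 ← (1−ω)·1.7400 + ω·3.4720 = 2.9524
  x3: GS value = (-7 - (3)·3.5395 - (-2)·2.9524) / (6) = -1.9523;  x3 ← (1−ω)·-1.1457 + ω·-1.9523 = -1.7103

(3.5395, 2.9524, -1.7103)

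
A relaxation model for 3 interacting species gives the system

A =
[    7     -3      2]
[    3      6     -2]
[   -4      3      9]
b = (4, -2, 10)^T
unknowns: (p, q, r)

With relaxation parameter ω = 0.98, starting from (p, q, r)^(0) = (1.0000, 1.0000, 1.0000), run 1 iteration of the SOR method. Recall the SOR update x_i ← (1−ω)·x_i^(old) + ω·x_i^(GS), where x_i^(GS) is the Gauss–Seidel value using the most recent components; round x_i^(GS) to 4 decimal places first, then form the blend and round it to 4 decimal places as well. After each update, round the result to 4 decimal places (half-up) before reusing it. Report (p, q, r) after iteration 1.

Iteration 1:
  p: GS value = (4 - (-3)·1.0000 - (2)·1.0000) / (7) = 0.7143;  p ← (1−ω)·1.0000 + ω·0.7143 = 0.7200
  q: GS value = (-2 - (3)·0.7200 - (-2)·1.0000) / (6) = -0.3600;  q ← (1−ω)·1.0000 + ω·-0.3600 = -0.3328
  r: GS value = (10 - (-4)·0.7200 - (3)·-0.3328) / (9) = 1.5420;  r ← (1−ω)·1.0000 + ω·1.5420 = 1.5312

(0.7200, -0.3328, 1.5312)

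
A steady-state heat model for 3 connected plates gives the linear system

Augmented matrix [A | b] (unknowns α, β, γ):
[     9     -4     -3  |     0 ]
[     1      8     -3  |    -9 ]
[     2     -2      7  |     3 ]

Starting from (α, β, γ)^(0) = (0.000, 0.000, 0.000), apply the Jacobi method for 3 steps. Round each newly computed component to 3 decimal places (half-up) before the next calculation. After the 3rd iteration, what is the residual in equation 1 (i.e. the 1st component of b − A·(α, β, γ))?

Iteration 1:
  α = (0 - (-4)·0.000 - (-3)·0.000) / (9) = 0.000
  β = (-9 - (1)·0.000 - (-3)·0.000) / (8) = -1.125
  γ = (3 - (2)·0.000 - (-2)·0.000) / (7) = 0.429
Iteration 2:
  α = (0 - (-4)·-1.125 - (-3)·0.429) / (9) = -0.357
  β = (-9 - (1)·0.000 - (-3)·0.429) / (8) = -0.964
  γ = (3 - (2)·0.000 - (-2)·-1.125) / (7) = 0.107
Iteration 3:
  α = (0 - (-4)·-0.964 - (-3)·0.107) / (9) = -0.393
  β = (-9 - (1)·-0.357 - (-3)·0.107) / (8) = -1.040
  γ = (3 - (2)·-0.357 - (-2)·-0.964) / (7) = 0.255
Residual b − A·x = (0.142, 0.478, -0.079)

0.142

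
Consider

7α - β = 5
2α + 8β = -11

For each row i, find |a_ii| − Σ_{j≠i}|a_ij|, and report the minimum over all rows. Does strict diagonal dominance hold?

row 1: |7| − (1) = 6
row 2: |8| − (2) = 6
minimum over rows = 6 → strictly diagonally dominant (convergence guaranteed)

6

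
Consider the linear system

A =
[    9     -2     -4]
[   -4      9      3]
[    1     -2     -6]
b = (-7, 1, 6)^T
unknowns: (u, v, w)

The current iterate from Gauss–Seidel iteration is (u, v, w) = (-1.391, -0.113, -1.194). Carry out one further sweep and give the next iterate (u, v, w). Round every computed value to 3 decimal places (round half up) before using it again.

One sweep:
  u = (-7 - (-2)·-0.113 - (-4)·-1.194) / (9) = -1.334
  v = (1 - (-4)·-1.334 - (3)·-1.194) / (9) = -0.084
  w = (6 - (1)·-1.334 - (-2)·-0.084) / (-6) = -1.194

(-1.334, -0.084, -1.194)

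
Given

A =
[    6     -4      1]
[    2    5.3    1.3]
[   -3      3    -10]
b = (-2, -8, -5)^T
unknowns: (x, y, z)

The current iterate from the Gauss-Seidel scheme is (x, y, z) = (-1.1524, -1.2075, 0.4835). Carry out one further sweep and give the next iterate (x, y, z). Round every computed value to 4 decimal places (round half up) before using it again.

One sweep:
  x = (-2 - (-4)·-1.2075 - (1)·0.4835) / (6) = -1.2189
  y = (-8 - (2)·-1.2189 - (1.3)·0.4835) / (5.3) = -1.1681
  z = (-5 - (-3)·-1.2189 - (3)·-1.1681) / (-10) = 0.5152

(-1.2189, -1.1681, 0.5152)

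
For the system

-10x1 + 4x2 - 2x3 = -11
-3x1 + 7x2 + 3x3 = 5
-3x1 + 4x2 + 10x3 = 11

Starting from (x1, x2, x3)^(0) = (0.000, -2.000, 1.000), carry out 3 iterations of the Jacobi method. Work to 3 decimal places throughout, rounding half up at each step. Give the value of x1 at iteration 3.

Iteration 1:
  x1 = (-11 - (4)·-2.000 - (-2)·1.000) / (-10) = 0.100
  x2 = (5 - (-3)·0.000 - (3)·1.000) / (7) = 0.286
  x3 = (11 - (-3)·0.000 - (4)·-2.000) / (10) = 1.900
Iteration 2:
  x1 = (-11 - (4)·0.286 - (-2)·1.900) / (-10) = 0.834
  x2 = (5 - (-3)·0.100 - (3)·1.900) / (7) = -0.057
  x3 = (11 - (-3)·0.100 - (4)·0.286) / (10) = 1.016
Iteration 3:
  x1 = (-11 - (4)·-0.057 - (-2)·1.016) / (-10) = 0.874
  x2 = (5 - (-3)·0.834 - (3)·1.016) / (7) = 0.636
  x3 = (11 - (-3)·0.834 - (4)·-0.057) / (10) = 1.373

0.874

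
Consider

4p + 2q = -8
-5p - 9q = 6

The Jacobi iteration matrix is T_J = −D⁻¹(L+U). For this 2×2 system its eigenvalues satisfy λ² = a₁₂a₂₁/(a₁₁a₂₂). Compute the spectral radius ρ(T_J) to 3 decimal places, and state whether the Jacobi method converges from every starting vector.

0.527

a₁₂a₂₁/(a₁₁a₂₂) = (2)·(-5) / ((4)·(-9)) = 0.277778
ρ = √|0.277778| = √0.277778 = 0.527
ρ < 1, so Jacobi converges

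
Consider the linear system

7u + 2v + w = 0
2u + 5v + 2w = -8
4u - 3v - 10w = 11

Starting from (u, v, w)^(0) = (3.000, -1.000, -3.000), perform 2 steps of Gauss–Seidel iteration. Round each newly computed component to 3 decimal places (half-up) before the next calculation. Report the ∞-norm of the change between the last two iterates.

0.784

Iteration 1:
  u = (0 - (2)·-1.000 - (1)·-3.000) / (7) = 0.714
  v = (-8 - (2)·0.714 - (2)·-3.000) / (5) = -0.686
  w = (11 - (4)·0.714 - (-3)·-0.686) / (-10) = -0.609
Iteration 2:
  u = (0 - (2)·-0.686 - (1)·-0.609) / (7) = 0.283
  v = (-8 - (2)·0.283 - (2)·-0.609) / (5) = -1.470
  w = (11 - (4)·0.283 - (-3)·-1.470) / (-10) = -0.546
Change: (-0.431, -0.784, 0.063) → max |·| = 0.784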